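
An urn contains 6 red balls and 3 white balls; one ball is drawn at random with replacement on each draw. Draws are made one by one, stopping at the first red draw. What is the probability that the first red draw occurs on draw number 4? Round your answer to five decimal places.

0.02469

Geometric (trials to first success), p = 0.666667.
P(Y = 4) = (1−p)^3 · p = 0.037037 · 0.666667 = 0.0246914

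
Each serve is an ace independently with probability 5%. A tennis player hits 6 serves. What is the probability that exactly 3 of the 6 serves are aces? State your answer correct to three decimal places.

0.002

X ~ Binomial(n=6, p=0.05).
P(X=3) = C(6,3) · p^3 · (1−p)^3
= 20 · 0.000125 · 0.85737 = 0.00214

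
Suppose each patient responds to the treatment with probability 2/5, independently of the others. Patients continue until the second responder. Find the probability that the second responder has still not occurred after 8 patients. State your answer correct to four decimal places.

0.1064

Needing more than 8 patients ⇔ fewer than 2 successes in the first 8. With X ~ Binomial(8, 0.40), P(Y > 8) = P(X ≤ 1).
  k=0: C(8,0)·0.40^0·0.60^8 = 0.016796
  k=1: C(8,1)·0.40^1·0.60^7 = 0.089580
P(X ≤ 1) = 0.106376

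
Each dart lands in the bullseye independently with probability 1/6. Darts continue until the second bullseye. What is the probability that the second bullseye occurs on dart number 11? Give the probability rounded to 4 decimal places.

0.0538

Y = trial on which the second success occurs; negative binomial, r=2, p=0.166667.
P(Y=11) = C(10,1) · p^2 · (1−p)^9
= 10 · 0.027778 · 0.19381 = 0.053835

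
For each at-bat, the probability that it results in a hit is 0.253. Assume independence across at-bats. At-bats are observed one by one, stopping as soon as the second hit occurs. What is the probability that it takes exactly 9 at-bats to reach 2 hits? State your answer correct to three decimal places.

Y = trial on which the second success occurs; negative binomial, r=2, p=0.253.
P(Y=9) = C(8,1) · p^2 · (1−p)^7
= 8 · 0.064009 · 0.12979 = 0.06646

0.066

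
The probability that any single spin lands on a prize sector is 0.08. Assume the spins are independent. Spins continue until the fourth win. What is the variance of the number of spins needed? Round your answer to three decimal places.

Y = total spins until the fourth success; negative binomial with r=4, p=0.08.
Var(Y) = r(1−p)/p² = 4·0.92 / 0.08² = 575.00000

575.000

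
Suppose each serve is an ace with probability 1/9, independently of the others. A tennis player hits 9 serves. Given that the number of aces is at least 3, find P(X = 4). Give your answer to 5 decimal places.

0.15458

X ~ Binomial(9, 0.111111). Want P(X=4 | X≥3) = P(X=4) / P(X≥3).
P(X=4) = C(9,4)·0.111111^4·0.888889^5 = 0.0106571
P(X≥3) = 1 − 0.3464394 − 0.3897443 − 0.1948722 = 0.0689441
Ratio = 0.0106571 / 0.0689441 = 0.1545756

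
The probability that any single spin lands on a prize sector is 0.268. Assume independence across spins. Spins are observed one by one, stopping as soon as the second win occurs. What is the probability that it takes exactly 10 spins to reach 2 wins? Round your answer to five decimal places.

Y = trial on which the second success occurs; negative binomial, r=2, p=0.268.
P(Y=10) = C(9,1) · p^2 · (1−p)^8
= 9 · 0.071824 · 0.082431 = 0.0532845

0.05328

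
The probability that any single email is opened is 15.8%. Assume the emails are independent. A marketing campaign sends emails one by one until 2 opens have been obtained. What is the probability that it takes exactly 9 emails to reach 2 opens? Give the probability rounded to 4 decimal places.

0.0599

Y = trial on which the second success occurs; negative binomial, r=2, p=0.158.
P(Y=9) = C(8,1) · p^2 · (1−p)^7
= 8 · 0.024964 · 0.30004 = 0.059922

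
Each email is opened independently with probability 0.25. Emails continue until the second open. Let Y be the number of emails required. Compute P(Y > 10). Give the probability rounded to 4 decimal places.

0.2440

Needing more than 10 emails ⇔ fewer than 2 successes in the first 10. With X ~ Binomial(10, 0.25), P(Y > 10) = P(X ≤ 1).
  k=0: C(10,0)·0.25^0·0.75^10 = 0.056314
  k=1: C(10,1)·0.25^1·0.75^9 = 0.187712
P(X ≤ 1) = 0.244025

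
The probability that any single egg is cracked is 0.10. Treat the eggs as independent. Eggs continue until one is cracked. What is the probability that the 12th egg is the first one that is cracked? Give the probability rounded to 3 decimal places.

0.031

Geometric (trials to first success), p = 0.10.
P(Y = 12) = (1−p)^11 · p = 0.31381 · 0.10 = 0.03138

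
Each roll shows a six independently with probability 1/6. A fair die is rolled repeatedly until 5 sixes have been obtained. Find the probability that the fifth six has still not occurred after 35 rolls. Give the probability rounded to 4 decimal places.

Needing more than 35 rolls ⇔ fewer than 5 successes in the first 35. With X ~ Binomial(35, 0.166667), P(Y > 35) = P(X ≤ 4).
  k=0: C(35,0)·0.166667^0·0.833333^35 = 0.001693
  k=1: C(35,1)·0.166667^1·0.833333^34 = 0.011851
  k=2: C(35,2)·0.166667^2·0.833333^33 = 0.040293
  k=3: C(35,3)·0.166667^3·0.833333^32 = 0.088645
  k=4: C(35,4)·0.166667^4·0.833333^31 = 0.141833
P(X ≤ 4) = 0.284315

0.2843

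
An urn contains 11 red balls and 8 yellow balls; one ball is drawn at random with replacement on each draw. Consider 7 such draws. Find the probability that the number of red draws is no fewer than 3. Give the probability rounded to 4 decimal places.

0.8819

X ~ Binomial(7, 0.578947); P(X ≥ 3) = Σ C(7,k) p^k (1−p)^(7−k) over k:
  k=3: C(7,3)·0.578947^3·0.421053^4 = 0.213467
  k=4: C(7,4)·0.578947^4·0.421053^3 = 0.293517
  k=5: C(7,5)·0.578947^5·0.421053^2 = 0.242152
  k=6: C(7,6)·0.578947^6·0.421053^1 = 0.110986
  k=7: C(7,7)·0.578947^7·0.421053^0 = 0.021801
Total = 0.881923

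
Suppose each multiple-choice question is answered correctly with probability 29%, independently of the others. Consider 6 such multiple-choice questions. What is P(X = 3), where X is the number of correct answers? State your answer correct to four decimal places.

X ~ Binomial(n=6, p=0.29).
P(X=3) = C(6,3) · p^3 · (1−p)^3
= 20 · 0.024389 · 0.35791 = 0.174582

0.1746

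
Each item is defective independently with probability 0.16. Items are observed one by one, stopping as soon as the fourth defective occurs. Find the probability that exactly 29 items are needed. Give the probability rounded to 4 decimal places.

0.0275

Y = trial on which the fourth success occurs; negative binomial, r=4, p=0.16.
P(Y=29) = C(28,3) · p^4 · (1−p)^25
= 3276 · 0.00065536 · 0.012793 = 0.027467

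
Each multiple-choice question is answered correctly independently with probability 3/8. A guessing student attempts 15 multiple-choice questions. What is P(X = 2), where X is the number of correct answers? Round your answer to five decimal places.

0.03279

X ~ Binomial(n=15, p=0.375).
P(X=2) = C(15,2) · p^2 · (1−p)^13
= 105 · 0.14062 · 0.0022204 = 0.0327863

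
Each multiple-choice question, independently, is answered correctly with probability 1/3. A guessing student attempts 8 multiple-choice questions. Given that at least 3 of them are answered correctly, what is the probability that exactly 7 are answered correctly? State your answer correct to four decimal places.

X ~ Binomial(8, 0.333333). Want P(X=7 | X≥3) = P(X=7) / P(X≥3).
P(X=7) = C(8,7)·0.333333^7·0.666667^1 = 0.002439
P(X≥3) = 1 − 0.039018 − 0.156074 − 0.273129 = 0.531779
Ratio = 0.002439 / 0.531779 = 0.004586

0.0046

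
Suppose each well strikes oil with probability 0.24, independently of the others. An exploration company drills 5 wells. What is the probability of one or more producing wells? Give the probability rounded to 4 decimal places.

0.7464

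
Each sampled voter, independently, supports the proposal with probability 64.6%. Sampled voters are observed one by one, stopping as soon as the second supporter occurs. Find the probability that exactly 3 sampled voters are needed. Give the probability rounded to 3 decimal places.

Y = trial on which the second success occurs; negative binomial, r=2, p=0.646.
P(Y=3) = C(2,1) · p^2 · (1−p)^1
= 2 · 0.41732 · 0.354 = 0.29546

0.295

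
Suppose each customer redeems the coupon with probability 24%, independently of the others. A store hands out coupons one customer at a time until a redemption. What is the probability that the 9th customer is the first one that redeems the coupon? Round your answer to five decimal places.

Geometric (trials to first success), p = 0.24.
P(Y = 9) = (1−p)^8 · p = 0.1113 · 0.24 = 0.0267128

0.02671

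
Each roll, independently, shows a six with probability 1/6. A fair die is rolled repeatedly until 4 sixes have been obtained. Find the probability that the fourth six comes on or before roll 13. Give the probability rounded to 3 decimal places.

0.158

Finishing within 13 rolls ⇔ at least 4 successes in the first 13. With X ~ Binomial(13, 0.166667), P(Y ≤ 13) = 1 − P(X ≤ 3).
  k=0: C(13,0)·0.166667^0·0.833333^13 = 0.09346
  k=1: C(13,1)·0.166667^1·0.833333^12 = 0.24301
  k=2: C(13,2)·0.166667^2·0.833333^11 = 0.29161
  k=3: C(13,3)·0.166667^3·0.833333^10 = 0.21385
1 − 0.84192 = 0.15808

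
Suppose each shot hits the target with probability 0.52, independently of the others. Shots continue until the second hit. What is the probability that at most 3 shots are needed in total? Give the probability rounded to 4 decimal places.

0.5300

Finishing within 3 shots ⇔ at least 2 successes in the first 3. With X ~ Binomial(3, 0.52), P(Y ≤ 3) = 1 − P(X ≤ 1).
  k=0: C(3,0)·0.52^0·0.48^3 = 0.110592
  k=1: C(3,1)·0.52^1·0.48^2 = 0.359424
1 − 0.470016 = 0.529984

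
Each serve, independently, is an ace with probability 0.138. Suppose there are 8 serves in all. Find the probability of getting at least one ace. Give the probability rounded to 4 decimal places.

0.6952

P(at least one) = 1 − P(none) = 1 − (1 − 0.138)^8
= 1 − 0.304830 = 0.695170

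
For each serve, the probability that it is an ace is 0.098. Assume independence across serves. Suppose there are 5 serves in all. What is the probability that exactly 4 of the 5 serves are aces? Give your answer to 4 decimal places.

0.0004

X ~ Binomial(n=5, p=0.098).
P(X=4) = C(5,4) · p^4 · (1−p)^1
= 5 · 9.2237e-05 · 0.902 = 0.000416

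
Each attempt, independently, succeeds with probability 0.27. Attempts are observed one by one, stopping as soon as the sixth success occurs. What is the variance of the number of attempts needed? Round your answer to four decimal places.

60.0823

Y = total attempts until the sixth success; negative binomial with r=6, p=0.27.
Var(Y) = r(1−p)/p² = 6·0.73 / 0.27² = 60.082305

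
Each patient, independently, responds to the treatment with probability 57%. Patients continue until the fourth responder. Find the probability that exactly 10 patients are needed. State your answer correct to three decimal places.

Y = trial on which the fourth success occurs; negative binomial, r=4, p=0.57.
P(Y=10) = C(9,3) · p^4 · (1−p)^6
= 84 · 0.10556 · 0.0063214 = 0.05605

0.056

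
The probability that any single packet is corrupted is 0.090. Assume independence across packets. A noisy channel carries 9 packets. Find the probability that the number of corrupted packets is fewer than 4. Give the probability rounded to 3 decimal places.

0.994

X ~ Binomial(9, 0.09); P(X ≤ 3) = Σ C(9,k) p^k (1−p)^(9−k) over k:
  k=0: C(9,0)·0.09^0·0.91^9 = 0.42793
  k=1: C(9,1)·0.09^1·0.91^8 = 0.38090
  k=2: C(9,2)·0.09^2·0.91^7 = 0.15069
  k=3: C(9,3)·0.09^3·0.91^6 = 0.03477
Total = 0.99430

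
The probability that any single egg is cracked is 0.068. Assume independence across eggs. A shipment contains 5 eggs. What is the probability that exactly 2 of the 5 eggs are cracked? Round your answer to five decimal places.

X ~ Binomial(n=5, p=0.068).
P(X=2) = C(5,2) · p^2 · (1−p)^3
= 10 · 0.004624 · 0.80956 = 0.0374339

0.03743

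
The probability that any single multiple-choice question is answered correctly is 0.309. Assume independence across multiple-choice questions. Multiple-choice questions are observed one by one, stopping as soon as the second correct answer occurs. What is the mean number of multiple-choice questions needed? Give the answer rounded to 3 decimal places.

Y = total multiple-choice questions until the second success; negative binomial with r=2, p=0.309.
E[Y] = r / p = 2 / 0.309 = 6.47249

6.472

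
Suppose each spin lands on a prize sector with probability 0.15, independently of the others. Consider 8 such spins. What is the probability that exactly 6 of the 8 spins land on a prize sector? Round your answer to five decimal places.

0.00023

X ~ Binomial(n=8, p=0.15).
P(X=6) = C(8,6) · p^6 · (1−p)^2
= 28 · 1.1391e-05 · 0.7225 = 0.0002304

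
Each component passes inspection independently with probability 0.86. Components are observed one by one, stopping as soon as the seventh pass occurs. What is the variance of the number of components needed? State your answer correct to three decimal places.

1.325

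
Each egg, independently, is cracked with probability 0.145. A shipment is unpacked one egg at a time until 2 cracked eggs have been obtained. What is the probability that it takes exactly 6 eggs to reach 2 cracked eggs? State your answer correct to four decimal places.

Y = trial on which the second success occurs; negative binomial, r=2, p=0.145.
P(Y=6) = C(5,1) · p^2 · (1−p)^4
= 5 · 0.021025 · 0.5344 = 0.056179

0.0562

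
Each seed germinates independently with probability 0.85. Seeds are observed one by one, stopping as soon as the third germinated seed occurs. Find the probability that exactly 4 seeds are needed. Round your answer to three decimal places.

Y = trial on which the third success occurs; negative binomial, r=3, p=0.85.
P(Y=4) = C(3,2) · p^3 · (1−p)^1
= 3 · 0.61413 · 0.15 = 0.27636

0.276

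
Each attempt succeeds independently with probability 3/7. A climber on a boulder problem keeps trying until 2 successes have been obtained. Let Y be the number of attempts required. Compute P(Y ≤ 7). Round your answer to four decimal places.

0.8757

Finishing within 7 attempts ⇔ at least 2 successes in the first 7. With X ~ Binomial(7, 0.428571), P(Y ≤ 7) = 1 − P(X ≤ 1).
  k=0: C(7,0)·0.428571^0·0.571429^7 = 0.019895
  k=1: C(7,1)·0.428571^1·0.571429^6 = 0.104446
1 − 0.124341 = 0.875659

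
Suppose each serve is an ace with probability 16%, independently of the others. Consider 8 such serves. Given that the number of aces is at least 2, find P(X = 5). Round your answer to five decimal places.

0.00930

X ~ Binomial(8, 0.16). Want P(X=5 | X≥2) = P(X=5) / P(X≥2).
P(X=5) = C(8,5)·0.16^5·0.84^3 = 0.0034804
P(X≥2) = 1 − 0.2478759 − 0.3777156 = 0.3744085
Ratio = 0.0034804 / 0.3744085 = 0.0092957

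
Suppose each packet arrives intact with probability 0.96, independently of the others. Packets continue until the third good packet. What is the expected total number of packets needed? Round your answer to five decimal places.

3.12500

Y = total packets until the third success; negative binomial with r=3, p=0.96.
E[Y] = r / p = 3 / 0.96 = 3.1250000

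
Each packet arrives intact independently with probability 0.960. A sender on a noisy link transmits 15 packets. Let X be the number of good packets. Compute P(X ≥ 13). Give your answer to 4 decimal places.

0.9797

X ~ Binomial(15, 0.96); P(X ≥ 13) = Σ C(15,k) p^k (1−p)^(15−k) over k:
  k=13: C(15,13)·0.96^13·0.04^2 = 0.098818
  k=14: C(15,14)·0.96^14·0.04^1 = 0.338804
  k=15: C(15,15)·0.96^15·0.04^0 = 0.542086
Total = 0.979708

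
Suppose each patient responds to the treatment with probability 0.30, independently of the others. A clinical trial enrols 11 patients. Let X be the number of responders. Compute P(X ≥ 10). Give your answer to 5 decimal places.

0.00005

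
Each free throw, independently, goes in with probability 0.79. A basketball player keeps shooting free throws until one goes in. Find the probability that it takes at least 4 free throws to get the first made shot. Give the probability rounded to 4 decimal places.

0.0093

Y = number of free throws to the first success; geometric, p = 0.79.
P(Y > 3) = P(first 3 all fail) = (1−p)^3 = 0.009261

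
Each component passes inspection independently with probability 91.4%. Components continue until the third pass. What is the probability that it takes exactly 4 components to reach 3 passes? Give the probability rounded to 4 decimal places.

Y = trial on which the third success occurs; negative binomial, r=3, p=0.914.
P(Y=4) = C(3,2) · p^3 · (1−p)^1
= 3 · 0.76355 · 0.086 = 0.196996

0.1970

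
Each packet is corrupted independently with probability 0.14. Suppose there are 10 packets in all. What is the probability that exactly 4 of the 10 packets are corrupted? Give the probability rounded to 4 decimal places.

0.0326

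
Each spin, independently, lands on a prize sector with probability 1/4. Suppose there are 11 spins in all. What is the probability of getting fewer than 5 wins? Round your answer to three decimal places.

0.885

X ~ Binomial(11, 0.25); P(X ≤ 4) = Σ C(11,k) p^k (1−p)^(11−k) over k:
  k=0: C(11,0)·0.25^0·0.75^11 = 0.04224
  k=1: C(11,1)·0.25^1·0.75^10 = 0.15486
  k=2: C(11,2)·0.25^2·0.75^9 = 0.25810
  k=3: C(11,3)·0.25^3·0.75^8 = 0.25810
  k=4: C(11,4)·0.25^4·0.75^7 = 0.17207
Total = 0.88537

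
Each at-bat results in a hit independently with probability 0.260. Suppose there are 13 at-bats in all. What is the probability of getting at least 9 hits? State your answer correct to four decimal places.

0.0013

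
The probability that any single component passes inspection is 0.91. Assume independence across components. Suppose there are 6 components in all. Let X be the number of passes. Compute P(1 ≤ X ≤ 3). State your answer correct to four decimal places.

X ~ Binomial(6, 0.91); P(1 ≤ X ≤ 3) = Σ C(6,k) p^k (1−p)^(6−k) over k:
  k=1: C(6,1)·0.91^1·0.09^5 = 0.000032
  k=2: C(6,2)·0.91^2·0.09^4 = 0.000815
  k=3: C(6,3)·0.91^3·0.09^3 = 0.010987
Total = 0.011834

0.0118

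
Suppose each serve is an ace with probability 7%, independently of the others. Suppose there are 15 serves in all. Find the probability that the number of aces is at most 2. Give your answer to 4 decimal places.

X ~ Binomial(15, 0.07); P(X ≤ 2) = Σ C(15,k) p^k (1−p)^(15−k) over k:
  k=0: C(15,0)·0.07^0·0.93^15 = 0.336701
  k=1: C(15,1)·0.07^1·0.93^14 = 0.380146
  k=2: C(15,2)·0.07^2·0.93^13 = 0.200292
Total = 0.917139

0.9171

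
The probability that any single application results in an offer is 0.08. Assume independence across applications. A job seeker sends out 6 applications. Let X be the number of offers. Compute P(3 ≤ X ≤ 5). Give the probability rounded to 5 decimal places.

X ~ Binomial(6, 0.08); P(3 ≤ X ≤ 5) = Σ C(6,k) p^k (1−p)^(6−k) over k:
  k=3: C(6,3)·0.08^3·0.92^3 = 0.0079738
  k=4: C(6,4)·0.08^4·0.92^2 = 0.0005200
  k=5: C(6,5)·0.08^5·0.92^1 = 0.0000181
Total = 0.0085119

0.00851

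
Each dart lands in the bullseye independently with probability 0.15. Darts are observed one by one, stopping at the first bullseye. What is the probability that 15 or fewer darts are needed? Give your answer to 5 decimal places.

0.91265

Y = number of darts to the first success; geometric, p = 0.15.
P(Y ≤ 15) = 1 − (1−p)^15 = 1 − 0.0873542 = 0.9126458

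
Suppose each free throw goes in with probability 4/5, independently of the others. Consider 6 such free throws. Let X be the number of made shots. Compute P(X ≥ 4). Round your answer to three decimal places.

0.901

X ~ Binomial(6, 0.80); P(X ≥ 4) = Σ C(6,k) p^k (1−p)^(6−k) over k:
  k=4: C(6,4)·0.80^4·0.20^2 = 0.24576
  k=5: C(6,5)·0.80^5·0.20^1 = 0.39322
  k=6: C(6,6)·0.80^6·0.20^0 = 0.26214
Total = 0.90112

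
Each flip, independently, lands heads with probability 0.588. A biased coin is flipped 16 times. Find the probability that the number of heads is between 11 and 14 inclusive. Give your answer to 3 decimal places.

X ~ Binomial(16, 0.588); P(11 ≤ X ≤ 14) = Σ C(16,k) p^k (1−p)^(16−k) over k:
  k=11: C(16,11)·0.588^11·0.412^5 = 0.15063
  k=12: C(16,12)·0.588^12·0.412^4 = 0.08958
  k=13: C(16,13)·0.588^13·0.412^3 = 0.03934
  k=14: C(16,14)·0.588^14·0.412^2 = 0.01203
Total = 0.29157

0.292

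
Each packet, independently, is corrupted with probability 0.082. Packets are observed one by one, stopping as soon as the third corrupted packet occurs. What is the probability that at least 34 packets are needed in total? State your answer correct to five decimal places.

Needing more than 33 packets ⇔ fewer than 3 successes in the first 33. With X ~ Binomial(33, 0.082), P(Y > 33) = P(X ≤ 2).
  k=0: C(33,0)·0.082^0·0.918^33 = 0.0594030
  k=1: C(33,1)·0.082^1·0.918^32 = 0.1751030
  k=2: C(33,2)·0.082^2·0.918^31 = 0.2502561
P(X ≤ 2) = 0.4847622

0.48476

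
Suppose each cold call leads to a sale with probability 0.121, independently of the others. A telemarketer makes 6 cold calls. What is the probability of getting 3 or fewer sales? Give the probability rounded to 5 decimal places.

0.99738

X ~ Binomial(6, 0.121); P(X ≤ 3) = Σ C(6,k) p^k (1−p)^(6−k) over k:
  k=0: C(6,0)·0.121^0·0.879^6 = 0.4612467
  k=1: C(6,1)·0.121^1·0.879^5 = 0.3809614
  k=2: C(6,2)·0.121^2·0.879^4 = 0.1311045
  k=3: C(6,3)·0.121^3·0.879^3 = 0.0240632
Total = 0.9973757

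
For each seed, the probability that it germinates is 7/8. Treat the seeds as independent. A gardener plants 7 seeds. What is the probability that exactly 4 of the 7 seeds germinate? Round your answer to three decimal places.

0.040

X ~ Binomial(n=7, p=0.875).
P(X=4) = C(7,4) · p^4 · (1−p)^3
= 35 · 0.58618 · 0.0019531 = 0.04007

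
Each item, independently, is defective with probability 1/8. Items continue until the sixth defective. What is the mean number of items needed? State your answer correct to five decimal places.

Y = total items until the sixth success; negative binomial with r=6, p=0.125.
E[Y] = r / p = 6 / 0.125 = 48.0000000

48.00000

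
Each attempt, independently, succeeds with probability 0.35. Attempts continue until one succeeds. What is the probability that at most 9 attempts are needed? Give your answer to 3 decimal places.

0.979

Y = number of attempts to the first success; geometric, p = 0.35.
P(Y ≤ 9) = 1 − (1−p)^9 = 1 − 0.02071 = 0.97929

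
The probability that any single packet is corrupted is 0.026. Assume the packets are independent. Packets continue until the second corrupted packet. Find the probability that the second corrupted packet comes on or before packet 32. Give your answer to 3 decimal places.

Finishing within 32 packets ⇔ at least 2 successes in the first 32. With X ~ Binomial(32, 0.026), P(Y ≤ 32) = 1 − P(X ≤ 1).
  k=0: C(32,0)·0.026^0·0.974^32 = 0.43041
  k=1: C(32,1)·0.026^1·0.974^31 = 0.36766
1 − 0.79808 = 0.20192

0.202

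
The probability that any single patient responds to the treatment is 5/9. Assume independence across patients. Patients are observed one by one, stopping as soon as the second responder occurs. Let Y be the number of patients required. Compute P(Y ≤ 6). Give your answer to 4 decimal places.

Finishing within 6 patients ⇔ at least 2 successes in the first 6. With X ~ Binomial(6, 0.555556), P(Y ≤ 6) = 1 − P(X ≤ 1).
  k=0: C(6,0)·0.555556^0·0.444444^6 = 0.007707
  k=1: C(6,1)·0.555556^1·0.444444^5 = 0.057805
1 − 0.065512 = 0.934488

0.9345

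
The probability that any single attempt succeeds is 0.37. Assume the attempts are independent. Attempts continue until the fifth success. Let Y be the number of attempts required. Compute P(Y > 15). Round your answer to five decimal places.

0.29383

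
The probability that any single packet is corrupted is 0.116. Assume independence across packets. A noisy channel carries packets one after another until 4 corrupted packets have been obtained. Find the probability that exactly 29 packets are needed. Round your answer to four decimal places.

Y = trial on which the fourth success occurs; negative binomial, r=4, p=0.116.
P(Y=29) = C(28,3) · p^4 · (1−p)^25
= 3276 · 0.00018106 · 0.045847 = 0.027195

0.0272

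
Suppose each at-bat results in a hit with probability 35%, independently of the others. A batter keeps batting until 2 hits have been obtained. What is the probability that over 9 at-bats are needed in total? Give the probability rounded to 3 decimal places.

Needing more than 9 at-bats ⇔ fewer than 2 successes in the first 9. With X ~ Binomial(9, 0.35), P(Y > 9) = P(X ≤ 1).
  k=0: C(9,0)·0.35^0·0.65^9 = 0.02071
  k=1: C(9,1)·0.35^1·0.65^8 = 0.10037
P(X ≤ 1) = 0.12109

0.121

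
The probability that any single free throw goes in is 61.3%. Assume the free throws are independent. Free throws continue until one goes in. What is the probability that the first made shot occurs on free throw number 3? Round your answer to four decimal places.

0.0918

Geometric (trials to first success), p = 0.613.
P(Y = 3) = (1−p)^2 · p = 0.14977 · 0.613 = 0.091808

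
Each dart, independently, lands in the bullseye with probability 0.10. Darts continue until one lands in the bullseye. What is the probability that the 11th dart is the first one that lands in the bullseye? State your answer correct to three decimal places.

Geometric (trials to first success), p = 0.10.
P(Y = 11) = (1−p)^10 · p = 0.34868 · 0.10 = 0.03487

0.035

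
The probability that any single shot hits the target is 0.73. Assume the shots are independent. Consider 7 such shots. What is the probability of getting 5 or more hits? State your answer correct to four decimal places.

X ~ Binomial(7, 0.73); P(X ≥ 5) = Σ C(7,k) p^k (1−p)^(7−k) over k:
  k=5: C(7,5)·0.73^5·0.27^2 = 0.317367
  k=6: C(7,6)·0.73^6·0.27^1 = 0.286022
  k=7: C(7,7)·0.73^7·0.27^0 = 0.110474
Total = 0.713862

0.7139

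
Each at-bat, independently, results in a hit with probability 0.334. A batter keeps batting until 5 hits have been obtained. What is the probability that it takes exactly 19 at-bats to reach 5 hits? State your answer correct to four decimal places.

0.0430

Y = trial on which the fifth success occurs; negative binomial, r=5, p=0.334.
P(Y=19) = C(18,4) · p^5 · (1−p)^14
= 3060 · 0.0041565 · 0.0033778 = 0.042963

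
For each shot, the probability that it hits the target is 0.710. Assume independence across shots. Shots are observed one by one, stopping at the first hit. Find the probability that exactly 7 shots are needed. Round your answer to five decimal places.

Geometric (trials to first success), p = 0.71.
P(Y = 7) = (1−p)^6 · p = 0.00059482 · 0.71 = 0.0004223

0.00042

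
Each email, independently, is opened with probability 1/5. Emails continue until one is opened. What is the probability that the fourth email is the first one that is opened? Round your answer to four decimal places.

0.1024

Geometric (trials to first success), p = 0.20.
P(Y = 4) = (1−p)^3 · p = 0.512 · 0.20 = 0.102400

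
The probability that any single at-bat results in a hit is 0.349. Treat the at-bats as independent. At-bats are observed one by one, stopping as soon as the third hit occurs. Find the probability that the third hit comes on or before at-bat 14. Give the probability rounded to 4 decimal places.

Finishing within 14 at-bats ⇔ at least 3 successes in the first 14. With X ~ Binomial(14, 0.349), P(Y ≤ 14) = 1 − P(X ≤ 2).
  k=0: C(14,0)·0.349^0·0.651^14 = 0.002455
  k=1: C(14,1)·0.349^1·0.651^13 = 0.018429
  k=2: C(14,2)·0.349^2·0.651^12 = 0.064219
1 − 0.085104 = 0.914896

0.9149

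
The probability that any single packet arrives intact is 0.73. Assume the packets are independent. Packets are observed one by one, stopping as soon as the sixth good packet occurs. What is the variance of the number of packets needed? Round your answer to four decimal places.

Y = total packets until the sixth success; negative binomial with r=6, p=0.73.
Var(Y) = r(1−p)/p² = 6·0.27 / 0.73² = 3.039970

3.0400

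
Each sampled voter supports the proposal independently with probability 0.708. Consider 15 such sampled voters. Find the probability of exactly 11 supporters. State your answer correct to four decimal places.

0.2223

X ~ Binomial(n=15, p=0.708).
P(X=11) = C(15,11) · p^11 · (1−p)^4
= 1365 · 0.022406 · 0.0072699 = 0.222346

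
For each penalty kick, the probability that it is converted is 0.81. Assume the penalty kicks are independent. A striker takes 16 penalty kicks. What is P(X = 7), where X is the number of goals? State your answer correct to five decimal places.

0.00084

X ~ Binomial(n=16, p=0.81).
P(X=7) = C(16,7) · p^7 · (1−p)^9
= 11440 · 0.22877 · 3.2269e-07 = 0.0008445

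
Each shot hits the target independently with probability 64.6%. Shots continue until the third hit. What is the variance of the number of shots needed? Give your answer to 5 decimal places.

Y = total shots until the third success; negative binomial with r=3, p=0.646.
Var(Y) = r(1−p)/p² = 3·0.354 / 0.646² = 2.5448341

2.54483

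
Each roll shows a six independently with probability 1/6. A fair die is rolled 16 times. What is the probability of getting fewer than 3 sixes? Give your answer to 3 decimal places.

0.487

X ~ Binomial(16, 0.166667); P(X ≤ 2) = Σ C(16,k) p^k (1−p)^(16−k) over k:
  k=0: C(16,0)·0.166667^0·0.833333^16 = 0.05409
  k=1: C(16,1)·0.166667^1·0.833333^15 = 0.17308
  k=2: C(16,2)·0.166667^2·0.833333^14 = 0.25962
Total = 0.48679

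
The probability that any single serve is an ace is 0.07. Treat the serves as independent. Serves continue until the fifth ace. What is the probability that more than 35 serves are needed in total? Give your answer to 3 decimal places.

Needing more than 35 serves ⇔ fewer than 5 successes in the first 35. With X ~ Binomial(35, 0.07), P(Y > 35) = P(X ≤ 4).
  k=0: C(35,0)·0.07^0·0.93^35 = 0.07887
  k=1: C(35,1)·0.07^1·0.93^34 = 0.20777
  k=2: C(35,2)·0.07^2·0.93^33 = 0.26586
  k=3: C(35,3)·0.07^3·0.93^32 = 0.22012
  k=4: C(35,4)·0.07^4·0.93^31 = 0.13254
P(X ≤ 4) = 0.90516

0.905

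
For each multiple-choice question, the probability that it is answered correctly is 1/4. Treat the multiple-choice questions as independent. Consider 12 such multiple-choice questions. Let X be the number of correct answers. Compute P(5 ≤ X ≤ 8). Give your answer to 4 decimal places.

X ~ Binomial(12, 0.25); P(5 ≤ X ≤ 8) = Σ C(12,k) p^k (1−p)^(12−k) over k:
  k=5: C(12,5)·0.25^5·0.75^7 = 0.103241
  k=6: C(12,6)·0.25^6·0.75^6 = 0.040149
  k=7: C(12,7)·0.25^7·0.75^5 = 0.011471
  k=8: C(12,8)·0.25^8·0.75^4 = 0.002390
Total = 0.157252

0.1573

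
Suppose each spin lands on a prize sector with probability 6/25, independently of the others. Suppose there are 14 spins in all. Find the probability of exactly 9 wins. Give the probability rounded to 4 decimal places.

X ~ Binomial(n=14, p=0.24).
P(X=9) = C(14,9) · p^9 · (1−p)^5
= 2002 · 2.6418e-06 · 0.25355 = 0.001341

0.0013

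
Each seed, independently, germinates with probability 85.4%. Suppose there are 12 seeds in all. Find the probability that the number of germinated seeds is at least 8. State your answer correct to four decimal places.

X ~ Binomial(12, 0.854); P(X ≥ 8) = Σ C(12,k) p^k (1−p)^(12−k) over k:
  k=8: C(12,8)·0.854^8·0.146^4 = 0.063633
  k=9: C(12,9)·0.854^9·0.146^3 = 0.165425
  k=10: C(12,10)·0.854^10·0.146^2 = 0.290288
  k=11: C(12,11)·0.854^11·0.146^1 = 0.308724
  k=12: C(12,12)·0.854^12·0.146^0 = 0.150485
Total = 0.978555

0.9786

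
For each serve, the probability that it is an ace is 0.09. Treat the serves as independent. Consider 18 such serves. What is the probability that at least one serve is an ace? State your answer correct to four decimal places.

P(at least one) = 1 − P(none) = 1 − (1 − 0.09)^18
= 1 − 0.183124 = 0.816876

0.8169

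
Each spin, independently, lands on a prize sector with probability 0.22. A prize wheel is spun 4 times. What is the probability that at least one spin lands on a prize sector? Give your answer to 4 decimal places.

P(at least one) = 1 − P(none) = 1 − (1 − 0.22)^4
= 1 − 0.370151 = 0.629849

0.6298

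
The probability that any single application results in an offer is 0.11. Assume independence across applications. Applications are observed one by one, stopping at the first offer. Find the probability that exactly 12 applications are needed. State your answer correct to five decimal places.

0.03053

Geometric (trials to first success), p = 0.11.
P(Y = 12) = (1−p)^11 · p = 0.27752 · 0.11 = 0.0305269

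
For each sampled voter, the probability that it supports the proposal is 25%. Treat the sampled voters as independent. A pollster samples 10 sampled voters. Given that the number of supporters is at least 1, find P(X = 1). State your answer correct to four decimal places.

0.1989

X ~ Binomial(10, 0.25). Want P(X=1 | X≥1) = P(X=1) / P(X≥1).
P(X=1) = C(10,1)·0.25^1·0.75^9 = 0.187712
P(X≥1) = 1 − 0.056314 = 0.943686
Ratio = 0.187712 / 0.943686 = 0.198913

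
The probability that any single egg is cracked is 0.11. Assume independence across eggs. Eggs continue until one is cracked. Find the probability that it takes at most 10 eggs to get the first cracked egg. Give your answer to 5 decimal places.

Y = number of eggs to the first success; geometric, p = 0.11.
P(Y ≤ 10) = 1 − (1−p)^10 = 1 − 0.3118172 = 0.6881828

0.68818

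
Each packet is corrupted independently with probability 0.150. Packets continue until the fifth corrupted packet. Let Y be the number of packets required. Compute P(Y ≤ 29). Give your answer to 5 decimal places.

0.44451

Finishing within 29 packets ⇔ at least 5 successes in the first 29. With X ~ Binomial(29, 0.15), P(Y ≤ 29) = 1 − P(X ≤ 4).
  k=0: C(29,0)·0.15^0·0.85^29 = 0.0089774
  k=1: C(29,1)·0.15^1·0.85^28 = 0.0459430
  k=2: C(29,2)·0.15^2·0.85^27 = 0.1135062
  k=3: C(29,3)·0.15^3·0.85^26 = 0.1802745
  k=4: C(29,4)·0.15^4·0.85^25 = 0.2067855
1 − 0.5554866 = 0.4445134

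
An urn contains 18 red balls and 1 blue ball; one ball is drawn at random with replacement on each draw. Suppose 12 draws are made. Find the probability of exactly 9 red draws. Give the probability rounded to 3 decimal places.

0.020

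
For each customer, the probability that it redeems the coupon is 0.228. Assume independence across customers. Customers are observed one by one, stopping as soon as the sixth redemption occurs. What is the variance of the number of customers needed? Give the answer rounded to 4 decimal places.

89.1043

Y = total customers until the sixth success; negative binomial with r=6, p=0.228.
Var(Y) = r(1−p)/p² = 6·0.772 / 0.228² = 89.104340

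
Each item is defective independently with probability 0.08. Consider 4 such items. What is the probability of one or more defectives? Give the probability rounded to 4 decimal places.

0.2836

P(at least one) = 1 − P(none) = 1 − (1 − 0.08)^4
= 1 − 0.716393 = 0.283607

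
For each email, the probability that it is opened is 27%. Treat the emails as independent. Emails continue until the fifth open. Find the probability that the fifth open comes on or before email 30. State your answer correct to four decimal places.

Finishing within 30 emails ⇔ at least 5 successes in the first 30. With X ~ Binomial(30, 0.27), P(Y ≤ 30) = 1 − P(X ≤ 4).
  k=0: C(30,0)·0.27^0·0.73^30 = 0.000079
  k=1: C(30,1)·0.27^1·0.73^29 = 0.000881
  k=2: C(30,2)·0.27^2·0.73^28 = 0.004723
  k=3: C(30,3)·0.27^3·0.73^27 = 0.016306
  k=4: C(30,4)·0.27^4·0.73^26 = 0.040708
1 − 0.062697 = 0.937303

0.9373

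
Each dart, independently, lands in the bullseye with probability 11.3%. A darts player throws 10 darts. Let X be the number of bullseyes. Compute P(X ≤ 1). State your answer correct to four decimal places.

X ~ Binomial(10, 0.113); P(X ≤ 1) = Σ C(10,k) p^k (1−p)^(10−k) over k:
  k=0: C(10,0)·0.113^0·0.887^10 = 0.301465
  k=1: C(10,1)·0.113^1·0.887^9 = 0.384053
Total = 0.685517

0.6855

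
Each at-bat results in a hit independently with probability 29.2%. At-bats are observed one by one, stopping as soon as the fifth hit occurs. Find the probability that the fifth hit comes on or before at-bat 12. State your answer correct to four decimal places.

0.2555

Finishing within 12 at-bats ⇔ at least 5 successes in the first 12. With X ~ Binomial(12, 0.292), P(Y ≤ 12) = 1 − P(X ≤ 4).
  k=0: C(12,0)·0.292^0·0.708^12 = 0.015864
  k=1: C(12,1)·0.292^1·0.708^11 = 0.078511
  k=2: C(12,2)·0.292^2·0.708^10 = 0.178091
  k=3: C(12,3)·0.292^3·0.708^9 = 0.244833
  k=4: C(12,4)·0.292^4·0.708^8 = 0.227197
1 − 0.744496 = 0.255504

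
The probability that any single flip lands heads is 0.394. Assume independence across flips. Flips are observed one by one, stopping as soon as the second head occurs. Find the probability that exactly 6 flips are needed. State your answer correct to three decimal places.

Y = trial on which the second success occurs; negative binomial, r=2, p=0.394.
P(Y=6) = C(5,1) · p^2 · (1−p)^4
= 5 · 0.15524 · 0.13486 = 0.10468

0.105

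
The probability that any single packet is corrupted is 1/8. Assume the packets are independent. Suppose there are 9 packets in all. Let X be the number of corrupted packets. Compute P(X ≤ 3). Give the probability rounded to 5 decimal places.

0.98174

X ~ Binomial(9, 0.125); P(X ≤ 3) = Σ C(9,k) p^k (1−p)^(9−k) over k:
  k=0: C(9,0)·0.125^0·0.875^9 = 0.3006578
  k=1: C(9,1)·0.125^1·0.875^8 = 0.3865600
  k=2: C(9,2)·0.125^2·0.875^7 = 0.2208914
  k=3: C(9,3)·0.125^3·0.875^6 = 0.0736305
Total = 0.9817398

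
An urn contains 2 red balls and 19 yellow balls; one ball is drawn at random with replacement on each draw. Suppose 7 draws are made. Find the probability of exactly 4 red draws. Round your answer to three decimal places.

0.002

X ~ Binomial(n=7, p=0.095238).
P(X=4) = C(7,4) · p^4 · (1−p)^3
= 35 · 8.227e-05 · 0.74063 = 0.00213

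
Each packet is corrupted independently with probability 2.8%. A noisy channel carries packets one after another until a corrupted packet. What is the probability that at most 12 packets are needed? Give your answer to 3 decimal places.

0.289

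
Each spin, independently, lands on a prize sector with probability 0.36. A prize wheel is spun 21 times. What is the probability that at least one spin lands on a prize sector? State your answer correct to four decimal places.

0.9999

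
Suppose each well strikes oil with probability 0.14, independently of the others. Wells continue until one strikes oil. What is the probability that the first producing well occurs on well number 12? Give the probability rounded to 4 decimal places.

Geometric (trials to first success), p = 0.14.
P(Y = 12) = (1−p)^11 · p = 0.19032 · 0.14 = 0.026645

0.0266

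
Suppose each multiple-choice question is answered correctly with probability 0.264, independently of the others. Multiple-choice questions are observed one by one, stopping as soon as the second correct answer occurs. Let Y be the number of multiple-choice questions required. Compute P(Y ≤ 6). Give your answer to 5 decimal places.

Finishing within 6 multiple-choice questions ⇔ at least 2 successes in the first 6. With X ~ Binomial(6, 0.264), P(Y ≤ 6) = 1 − P(X ≤ 1).
  k=0: C(6,0)·0.264^0·0.736^6 = 0.1589523
  k=1: C(6,1)·0.264^1·0.736^5 = 0.3420930
1 − 0.5010454 = 0.4989546

0.49895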